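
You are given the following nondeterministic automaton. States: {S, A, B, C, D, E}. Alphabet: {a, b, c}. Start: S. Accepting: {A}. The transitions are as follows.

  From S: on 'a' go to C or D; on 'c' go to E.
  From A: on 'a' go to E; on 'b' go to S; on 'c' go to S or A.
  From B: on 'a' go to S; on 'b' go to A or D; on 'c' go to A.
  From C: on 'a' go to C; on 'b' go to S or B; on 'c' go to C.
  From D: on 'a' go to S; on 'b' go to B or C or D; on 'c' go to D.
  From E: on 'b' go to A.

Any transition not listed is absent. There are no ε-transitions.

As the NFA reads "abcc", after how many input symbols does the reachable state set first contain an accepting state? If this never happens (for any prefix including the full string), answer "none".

Start in {S}.
Read 'a': {S} → {C, D}.
Read 'b': {C, D} → {S, B, C, D}.
Read 'c': {S, B, C, D} → {A, C, D, E}.
None of the earlier sets intersect F, but {A, C, D, E} does.

3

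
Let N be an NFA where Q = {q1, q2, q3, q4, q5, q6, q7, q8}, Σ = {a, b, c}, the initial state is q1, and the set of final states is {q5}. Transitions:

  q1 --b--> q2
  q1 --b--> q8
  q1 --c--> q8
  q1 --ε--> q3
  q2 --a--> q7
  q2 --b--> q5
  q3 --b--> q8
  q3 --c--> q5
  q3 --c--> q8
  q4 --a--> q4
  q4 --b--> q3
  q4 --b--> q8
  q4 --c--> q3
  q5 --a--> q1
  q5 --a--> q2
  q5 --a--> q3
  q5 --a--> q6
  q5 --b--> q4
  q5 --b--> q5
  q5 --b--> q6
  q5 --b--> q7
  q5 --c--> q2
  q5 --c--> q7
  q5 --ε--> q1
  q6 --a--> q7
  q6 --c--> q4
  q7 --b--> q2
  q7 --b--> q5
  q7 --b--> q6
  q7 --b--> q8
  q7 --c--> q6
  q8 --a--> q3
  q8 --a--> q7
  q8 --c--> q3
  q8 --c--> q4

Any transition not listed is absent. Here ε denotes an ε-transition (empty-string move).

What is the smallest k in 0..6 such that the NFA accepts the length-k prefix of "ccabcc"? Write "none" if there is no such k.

1

Start: ε-closure({q1}) = {q1, q3}.
Read 'c': {q1, q3} → {q1, q3, q5, q8}.
None of the earlier sets intersect F, but {q1, q3, q5, q8} does.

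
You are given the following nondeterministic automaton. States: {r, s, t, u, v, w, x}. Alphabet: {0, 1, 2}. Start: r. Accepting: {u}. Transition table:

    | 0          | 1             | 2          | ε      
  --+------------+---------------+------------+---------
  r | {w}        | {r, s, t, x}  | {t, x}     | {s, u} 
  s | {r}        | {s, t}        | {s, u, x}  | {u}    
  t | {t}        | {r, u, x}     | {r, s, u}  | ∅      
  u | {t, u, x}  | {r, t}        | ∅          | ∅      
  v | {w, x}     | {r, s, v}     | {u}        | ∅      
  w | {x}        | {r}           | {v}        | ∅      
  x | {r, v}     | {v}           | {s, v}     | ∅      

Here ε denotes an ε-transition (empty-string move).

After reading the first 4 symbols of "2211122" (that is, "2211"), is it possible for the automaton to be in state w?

No

Start: ε-closure({r}) = {r, s, u}.
Read '2': {r, s, u} → {s, t, u, x}.
Read '2': {s, t, u, x} → {r, s, u, v, x}.
Read '1': {r, s, u, v, x} → {r, s, t, u, v, x}.
Read '1': {r, s, t, u, v, x} → {r, s, t, u, v, x}.
State w is not in {r, s, t, u, v, x}.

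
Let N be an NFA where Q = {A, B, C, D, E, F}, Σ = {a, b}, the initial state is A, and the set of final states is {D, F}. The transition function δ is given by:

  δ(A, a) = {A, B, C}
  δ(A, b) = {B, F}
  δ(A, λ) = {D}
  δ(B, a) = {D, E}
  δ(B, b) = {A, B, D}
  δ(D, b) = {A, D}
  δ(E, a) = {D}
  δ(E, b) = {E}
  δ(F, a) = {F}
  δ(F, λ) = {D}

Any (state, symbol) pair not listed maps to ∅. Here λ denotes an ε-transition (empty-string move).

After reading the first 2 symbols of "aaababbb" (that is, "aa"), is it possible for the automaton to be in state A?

Yes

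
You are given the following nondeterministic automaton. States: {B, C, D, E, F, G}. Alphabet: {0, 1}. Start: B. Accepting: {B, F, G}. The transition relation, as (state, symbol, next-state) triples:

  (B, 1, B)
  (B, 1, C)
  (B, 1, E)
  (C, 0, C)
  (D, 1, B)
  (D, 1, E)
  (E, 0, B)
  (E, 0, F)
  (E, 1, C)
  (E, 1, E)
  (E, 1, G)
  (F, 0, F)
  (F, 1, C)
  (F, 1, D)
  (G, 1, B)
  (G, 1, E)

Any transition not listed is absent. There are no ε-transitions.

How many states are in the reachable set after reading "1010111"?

Start in {B}.
Read '1': {B} → {B, C, E}.
Read '0': {B, C, E} → {B, C, F}.
Read '1': {B, C, F} → {B, C, D, E}.
Read '0': {B, C, D, E} → {B, C, F}.
Read '1': {B, C, F} → {B, C, D, E}.
Read '1': {B, C, D, E} → {B, C, E, G}.
Read '1': {B, C, E, G} → {B, C, E, G}.
That set has 4 states.

4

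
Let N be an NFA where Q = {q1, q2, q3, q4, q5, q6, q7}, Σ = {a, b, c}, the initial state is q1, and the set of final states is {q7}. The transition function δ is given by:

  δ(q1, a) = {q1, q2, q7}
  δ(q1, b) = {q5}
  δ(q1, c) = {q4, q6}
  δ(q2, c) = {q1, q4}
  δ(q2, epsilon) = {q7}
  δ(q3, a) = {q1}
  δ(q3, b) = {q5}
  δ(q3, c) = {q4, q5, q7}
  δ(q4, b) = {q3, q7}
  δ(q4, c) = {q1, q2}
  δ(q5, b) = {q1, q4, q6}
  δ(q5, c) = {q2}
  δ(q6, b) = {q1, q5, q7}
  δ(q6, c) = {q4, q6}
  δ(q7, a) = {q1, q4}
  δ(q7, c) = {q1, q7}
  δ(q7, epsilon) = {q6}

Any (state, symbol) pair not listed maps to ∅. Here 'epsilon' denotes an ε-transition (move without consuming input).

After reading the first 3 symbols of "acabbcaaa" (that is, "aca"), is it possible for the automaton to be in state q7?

Yes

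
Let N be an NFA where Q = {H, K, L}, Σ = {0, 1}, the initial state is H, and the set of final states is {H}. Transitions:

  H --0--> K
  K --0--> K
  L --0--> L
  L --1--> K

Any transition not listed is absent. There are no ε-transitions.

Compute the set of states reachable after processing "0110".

Start in {H}.
Read '0': {H} → {K}.
Read '1': {K} → ∅.
The set is empty and remains empty for the remaining 2 symbols.

∅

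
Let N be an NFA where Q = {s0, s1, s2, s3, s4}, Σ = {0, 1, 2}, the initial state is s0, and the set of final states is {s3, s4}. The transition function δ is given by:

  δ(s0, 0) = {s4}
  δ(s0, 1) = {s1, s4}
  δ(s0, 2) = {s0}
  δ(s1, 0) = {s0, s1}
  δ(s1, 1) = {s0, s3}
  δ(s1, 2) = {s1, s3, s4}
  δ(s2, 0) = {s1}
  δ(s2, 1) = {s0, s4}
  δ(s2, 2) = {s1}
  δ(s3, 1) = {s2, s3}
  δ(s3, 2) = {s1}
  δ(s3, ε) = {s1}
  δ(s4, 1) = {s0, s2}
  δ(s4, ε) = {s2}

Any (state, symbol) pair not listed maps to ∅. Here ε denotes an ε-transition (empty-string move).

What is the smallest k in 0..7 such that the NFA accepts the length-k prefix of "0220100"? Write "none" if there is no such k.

Start in {s0}.
Read '0': {s0} → {s2, s4}.
None of the earlier sets intersect F, but {s2, s4} does.

1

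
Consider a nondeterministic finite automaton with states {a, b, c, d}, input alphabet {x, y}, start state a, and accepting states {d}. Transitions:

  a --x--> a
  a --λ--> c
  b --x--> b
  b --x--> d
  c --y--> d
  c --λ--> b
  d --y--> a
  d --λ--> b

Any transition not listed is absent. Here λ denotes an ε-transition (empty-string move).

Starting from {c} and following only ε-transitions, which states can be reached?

Begin with {c}.
ε-move c → b; add b.

{b, c}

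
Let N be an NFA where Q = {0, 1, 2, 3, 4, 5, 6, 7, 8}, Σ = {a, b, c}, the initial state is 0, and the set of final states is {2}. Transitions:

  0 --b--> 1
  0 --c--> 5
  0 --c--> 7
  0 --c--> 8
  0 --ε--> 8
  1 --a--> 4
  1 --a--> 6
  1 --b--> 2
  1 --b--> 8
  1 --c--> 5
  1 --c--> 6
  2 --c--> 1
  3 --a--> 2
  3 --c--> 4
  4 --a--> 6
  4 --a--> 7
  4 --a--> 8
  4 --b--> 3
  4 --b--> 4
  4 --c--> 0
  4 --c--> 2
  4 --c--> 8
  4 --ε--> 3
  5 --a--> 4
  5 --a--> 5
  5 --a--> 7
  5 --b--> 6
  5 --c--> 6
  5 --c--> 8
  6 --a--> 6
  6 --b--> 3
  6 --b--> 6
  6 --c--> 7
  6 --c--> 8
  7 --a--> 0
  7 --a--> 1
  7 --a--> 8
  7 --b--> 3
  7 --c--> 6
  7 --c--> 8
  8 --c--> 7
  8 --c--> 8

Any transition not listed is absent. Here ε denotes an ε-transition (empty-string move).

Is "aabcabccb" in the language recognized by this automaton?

No

Start: ε-closure({0}) = {0, 8}.
Read 'a': {0, 8} → ∅.
The set is empty and remains empty for the remaining 8 symbols.
The final set ∅ contains no accepting state.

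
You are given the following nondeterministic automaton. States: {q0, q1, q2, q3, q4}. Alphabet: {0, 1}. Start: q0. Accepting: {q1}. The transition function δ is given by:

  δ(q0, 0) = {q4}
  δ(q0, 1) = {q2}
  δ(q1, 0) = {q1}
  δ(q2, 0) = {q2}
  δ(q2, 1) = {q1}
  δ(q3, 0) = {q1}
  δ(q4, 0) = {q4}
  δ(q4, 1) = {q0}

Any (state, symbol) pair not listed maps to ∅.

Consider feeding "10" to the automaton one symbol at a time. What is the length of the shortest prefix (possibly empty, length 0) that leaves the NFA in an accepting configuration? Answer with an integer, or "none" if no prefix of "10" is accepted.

none

Start in {q0}.
Read '1': q0→{q2}; now {q2}.
Read '0': q2→{q2}; now {q2}.
No reachable set along the way intersects F.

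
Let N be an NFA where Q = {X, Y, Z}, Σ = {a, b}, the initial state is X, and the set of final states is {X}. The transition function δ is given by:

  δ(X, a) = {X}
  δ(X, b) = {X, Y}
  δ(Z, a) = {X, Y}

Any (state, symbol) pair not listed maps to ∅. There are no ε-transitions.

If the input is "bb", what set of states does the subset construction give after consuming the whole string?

Start in {X}.
Read 'b': X→{X, Y}; now {X, Y}.
Read 'b': X→{X, Y}, Y→∅; now {X, Y}.

{X, Y}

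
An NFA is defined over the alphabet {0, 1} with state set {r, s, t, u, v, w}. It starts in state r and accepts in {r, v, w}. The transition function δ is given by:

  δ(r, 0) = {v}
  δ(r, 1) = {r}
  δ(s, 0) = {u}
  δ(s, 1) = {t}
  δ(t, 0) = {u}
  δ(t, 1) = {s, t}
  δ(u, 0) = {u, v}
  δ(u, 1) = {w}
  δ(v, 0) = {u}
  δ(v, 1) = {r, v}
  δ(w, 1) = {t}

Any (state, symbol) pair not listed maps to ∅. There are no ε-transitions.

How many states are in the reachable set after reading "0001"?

3

Start in {r}.
Read '0': r→{v}; now {v}.
Read '0': v→{u}; now {u}.
Read '0': u→{u, v}; now {u, v}.
Read '1': u→{w}, v→{r, v}; now {r, v, w}.
That set has 3 states.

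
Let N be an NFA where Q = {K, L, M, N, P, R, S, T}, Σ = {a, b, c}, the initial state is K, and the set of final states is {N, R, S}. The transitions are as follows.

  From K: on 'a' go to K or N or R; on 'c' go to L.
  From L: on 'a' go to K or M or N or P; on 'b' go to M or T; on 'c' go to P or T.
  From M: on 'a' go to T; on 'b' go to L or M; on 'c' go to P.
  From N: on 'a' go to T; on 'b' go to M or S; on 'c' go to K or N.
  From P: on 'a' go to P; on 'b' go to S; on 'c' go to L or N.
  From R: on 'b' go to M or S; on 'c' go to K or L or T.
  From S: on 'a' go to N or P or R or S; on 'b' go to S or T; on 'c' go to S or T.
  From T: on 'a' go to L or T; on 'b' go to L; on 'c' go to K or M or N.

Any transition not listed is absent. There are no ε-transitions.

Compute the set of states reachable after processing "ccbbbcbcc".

Start in {K}.
Read 'c': K→{L}; now {L}.
Read 'c': L→{P, T}; now {P, T}.
Read 'b': P→{S}, T→{L}; now {L, S}.
Read 'b': L→{M, T}, S→{S, T}; now {M, S, T}.
Read 'b': M→{L, M}, S→{S, T}, T→{L}; now {L, M, S, T}.
Read 'c': L→{P, T}, M→{P}, S→{S, T}, T→{K, M, N}; now {K, M, N, P, S, T}.
Read 'b': K→∅, M→{L, M}, N→{M, S}, P→{S}, S→{S, T}, T→{L}; now {L, M, S, T}.
Read 'c': L→{P, T}, M→{P}, S→{S, T}, T→{K, M, N}; now {K, M, N, P, S, T}.
Read 'c': K→{L}, M→{P}, N→{K, N}, P→{L, N}, S→{S, T}, T→{K, M, N}; now {K, L, M, N, P, S, T}.

{K, L, M, N, P, S, T}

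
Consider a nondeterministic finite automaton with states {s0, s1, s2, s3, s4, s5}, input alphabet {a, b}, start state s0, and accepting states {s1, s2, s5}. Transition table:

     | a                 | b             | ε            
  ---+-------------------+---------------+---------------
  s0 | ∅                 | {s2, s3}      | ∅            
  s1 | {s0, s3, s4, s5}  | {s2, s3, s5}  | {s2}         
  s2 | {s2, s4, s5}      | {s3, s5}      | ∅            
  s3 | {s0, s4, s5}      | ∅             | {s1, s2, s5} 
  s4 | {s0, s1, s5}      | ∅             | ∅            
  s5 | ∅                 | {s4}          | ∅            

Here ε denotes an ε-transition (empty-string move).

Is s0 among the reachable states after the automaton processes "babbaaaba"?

Yes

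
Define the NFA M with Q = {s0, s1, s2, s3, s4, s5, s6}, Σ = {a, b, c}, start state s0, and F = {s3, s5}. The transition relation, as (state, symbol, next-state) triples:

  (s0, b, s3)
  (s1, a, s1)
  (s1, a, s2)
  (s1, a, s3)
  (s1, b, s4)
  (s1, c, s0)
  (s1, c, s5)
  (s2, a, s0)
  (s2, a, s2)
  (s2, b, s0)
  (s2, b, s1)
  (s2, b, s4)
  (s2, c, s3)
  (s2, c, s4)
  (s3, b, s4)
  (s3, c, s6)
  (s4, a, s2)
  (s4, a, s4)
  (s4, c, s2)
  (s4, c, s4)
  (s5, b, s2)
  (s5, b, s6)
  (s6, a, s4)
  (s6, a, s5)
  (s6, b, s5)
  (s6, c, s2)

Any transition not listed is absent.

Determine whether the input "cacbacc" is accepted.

Start in {s0}.
Read 'c': s0→∅; now ∅.
The set is empty and remains empty for the remaining 6 symbols.
The final set ∅ contains no accepting state.

No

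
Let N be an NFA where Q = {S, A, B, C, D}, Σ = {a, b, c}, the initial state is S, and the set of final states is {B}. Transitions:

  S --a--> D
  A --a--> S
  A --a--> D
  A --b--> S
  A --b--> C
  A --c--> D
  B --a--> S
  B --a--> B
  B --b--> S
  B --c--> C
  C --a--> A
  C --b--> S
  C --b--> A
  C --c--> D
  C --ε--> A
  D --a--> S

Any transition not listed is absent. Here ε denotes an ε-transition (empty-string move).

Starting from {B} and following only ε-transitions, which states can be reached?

{B}

Begin with {B}.
No ε-moves leave this set, so the closure equals the set itself.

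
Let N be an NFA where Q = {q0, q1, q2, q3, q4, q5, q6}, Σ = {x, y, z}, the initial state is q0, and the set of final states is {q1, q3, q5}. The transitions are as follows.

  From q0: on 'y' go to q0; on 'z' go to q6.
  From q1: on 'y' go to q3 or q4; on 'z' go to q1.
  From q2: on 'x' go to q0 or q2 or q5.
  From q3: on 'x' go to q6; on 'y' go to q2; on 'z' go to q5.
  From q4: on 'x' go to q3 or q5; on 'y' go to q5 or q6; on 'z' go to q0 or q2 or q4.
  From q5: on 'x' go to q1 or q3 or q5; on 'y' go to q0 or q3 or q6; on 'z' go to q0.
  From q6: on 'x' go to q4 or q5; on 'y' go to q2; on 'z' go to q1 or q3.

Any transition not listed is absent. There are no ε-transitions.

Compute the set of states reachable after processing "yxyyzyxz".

∅

Start in {q0}.
Read 'y': q0→{q0}; now {q0}.
Read 'x': q0→∅; now ∅.
The set is empty and remains empty for the remaining 6 symbols.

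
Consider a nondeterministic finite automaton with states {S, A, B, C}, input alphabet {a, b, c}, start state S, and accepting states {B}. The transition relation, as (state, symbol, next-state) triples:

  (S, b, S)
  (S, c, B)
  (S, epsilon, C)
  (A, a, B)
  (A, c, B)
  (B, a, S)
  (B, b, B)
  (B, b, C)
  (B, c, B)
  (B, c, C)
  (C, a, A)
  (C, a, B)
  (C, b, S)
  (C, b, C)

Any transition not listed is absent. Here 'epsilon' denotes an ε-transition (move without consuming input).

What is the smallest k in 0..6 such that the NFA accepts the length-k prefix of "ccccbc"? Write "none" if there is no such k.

Start: ε-closure({S}) = {S, C}.
Read 'c': {S, C} → {B}.
None of the earlier sets intersect F, but {B} does.

1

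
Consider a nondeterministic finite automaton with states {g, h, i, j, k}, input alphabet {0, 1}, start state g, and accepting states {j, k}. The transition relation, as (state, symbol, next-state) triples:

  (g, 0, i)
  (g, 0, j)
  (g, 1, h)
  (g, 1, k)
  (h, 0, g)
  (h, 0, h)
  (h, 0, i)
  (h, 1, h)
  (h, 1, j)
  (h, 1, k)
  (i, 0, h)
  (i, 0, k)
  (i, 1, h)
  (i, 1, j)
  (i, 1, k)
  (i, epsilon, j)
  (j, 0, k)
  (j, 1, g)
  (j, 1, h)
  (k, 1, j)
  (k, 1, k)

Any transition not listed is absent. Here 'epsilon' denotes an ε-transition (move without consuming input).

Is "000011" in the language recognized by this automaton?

Yes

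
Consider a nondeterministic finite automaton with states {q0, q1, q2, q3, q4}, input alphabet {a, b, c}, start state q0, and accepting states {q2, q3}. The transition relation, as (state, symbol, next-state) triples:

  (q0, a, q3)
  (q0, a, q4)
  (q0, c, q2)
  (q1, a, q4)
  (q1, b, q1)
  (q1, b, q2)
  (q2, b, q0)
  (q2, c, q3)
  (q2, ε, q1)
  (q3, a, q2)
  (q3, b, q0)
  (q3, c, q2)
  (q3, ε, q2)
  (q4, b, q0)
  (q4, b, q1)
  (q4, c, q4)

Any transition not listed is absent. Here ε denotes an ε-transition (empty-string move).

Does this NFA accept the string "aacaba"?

Yes

Start in {q0}.
Read 'a': {q0} → {q1, q2, q3, q4}.
Read 'a': {q1, q2, q3, q4} → {q1, q2, q4}.
Read 'c': {q1, q2, q4} → {q1, q2, q3, q4}.
Read 'a': {q1, q2, q3, q4} → {q1, q2, q4}.
Read 'b': {q1, q2, q4} → {q0, q1, q2}.
Read 'a': {q0, q1, q2} → {q1, q2, q3, q4}.
The final set {q1, q2, q3, q4} contains the accepting states q2, q3.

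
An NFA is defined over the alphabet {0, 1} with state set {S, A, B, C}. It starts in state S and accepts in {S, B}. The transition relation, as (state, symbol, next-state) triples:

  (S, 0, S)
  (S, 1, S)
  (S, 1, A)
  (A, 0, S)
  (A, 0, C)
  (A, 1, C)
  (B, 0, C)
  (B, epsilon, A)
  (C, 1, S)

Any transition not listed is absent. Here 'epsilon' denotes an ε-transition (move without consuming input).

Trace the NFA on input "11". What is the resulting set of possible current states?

Start in {S}.
Read '1': S→{S, A}; now {S, A}.
Read '1': S→{S, A}, A→{C}; now {S, A, C}.

{S, A, C}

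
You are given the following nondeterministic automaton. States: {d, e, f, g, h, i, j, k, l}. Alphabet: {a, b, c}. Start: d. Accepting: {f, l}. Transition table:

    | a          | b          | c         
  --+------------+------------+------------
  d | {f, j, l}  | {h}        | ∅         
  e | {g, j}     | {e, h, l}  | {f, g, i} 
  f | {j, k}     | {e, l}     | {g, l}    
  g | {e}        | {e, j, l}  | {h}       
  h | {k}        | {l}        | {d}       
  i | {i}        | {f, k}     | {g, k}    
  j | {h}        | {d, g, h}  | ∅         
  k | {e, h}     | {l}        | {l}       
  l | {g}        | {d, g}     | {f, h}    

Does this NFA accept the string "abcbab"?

Start in {d}.
Read 'a': {d} → {f, j, l}.
Read 'b': {f, j, l} → {d, e, g, h, l}.
Read 'c': {d, e, g, h, l} → {d, f, g, h, i}.
Read 'b': {d, f, g, h, i} → {e, f, h, j, k, l}.
Read 'a': {e, f, h, j, k, l} → {e, g, h, j, k}.
Read 'b': {e, g, h, j, k} → {d, e, g, h, j, l}.
The final set {d, e, g, h, j, l} contains the accepting state l.

Yes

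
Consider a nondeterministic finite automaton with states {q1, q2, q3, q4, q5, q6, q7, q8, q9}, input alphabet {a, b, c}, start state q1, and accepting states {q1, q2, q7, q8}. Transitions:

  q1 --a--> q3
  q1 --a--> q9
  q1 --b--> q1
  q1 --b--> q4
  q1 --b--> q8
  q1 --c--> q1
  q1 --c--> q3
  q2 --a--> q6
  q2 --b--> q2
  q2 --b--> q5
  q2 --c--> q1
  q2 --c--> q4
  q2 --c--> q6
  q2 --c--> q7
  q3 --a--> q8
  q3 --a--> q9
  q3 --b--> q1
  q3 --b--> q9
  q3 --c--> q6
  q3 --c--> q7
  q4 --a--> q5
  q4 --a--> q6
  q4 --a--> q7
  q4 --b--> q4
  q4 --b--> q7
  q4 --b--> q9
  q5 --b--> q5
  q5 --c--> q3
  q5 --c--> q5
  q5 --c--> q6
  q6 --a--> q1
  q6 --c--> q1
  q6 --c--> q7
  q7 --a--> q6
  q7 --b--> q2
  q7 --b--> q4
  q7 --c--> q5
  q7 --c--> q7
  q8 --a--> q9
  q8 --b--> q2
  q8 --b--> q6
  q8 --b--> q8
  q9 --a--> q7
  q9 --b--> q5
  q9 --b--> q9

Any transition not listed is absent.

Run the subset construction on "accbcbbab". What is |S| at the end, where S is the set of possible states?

Start in {q1}.
Read 'a': q1→{q3, q9}; now {q3, q9}.
Read 'c': q3→{q6, q7}, q9→∅; now {q6, q7}.
Read 'c': q6→{q1, q7}, q7→{q5, q7}; now {q1, q5, q7}.
Read 'b': q1→{q1, q4, q8}, q5→{q5}, q7→{q2, q4}; now {q1, q2, q4, q5, q8}.
Read 'c': q1→{q1, q3}, q2→{q1, q4, q6, q7}, q4→∅, q5→{q3, q5, q6}, q8→∅; now {q1, q3, q4, q5, q6, q7}.
Read 'b': q1→{q1, q4, q8}, q3→{q1, q9}, q4→{q4, q7, q9}, q5→{q5}, q6→∅, q7→{q2, q4}; now {q1, q2, q4, q5, q7, q8, q9}.
Read 'b': q1→{q1, q4, q8}, q2→{q2, q5}, q4→{q4, q7, q9}, q5→{q5}, q7→{q2, q4}, q8→{q2, q6, q8}, q9→{q5, q9}; now {q1, q2, q4, q5, q6, q7, q8, q9}.
Read 'a': q1→{q3, q9}, q2→{q6}, q4→{q5, q6, q7}, q5→∅, q6→{q1}, q7→{q6}, q8→{q9}, q9→{q7}; now {q1, q3, q5, q6, q7, q9}.
Read 'b': q1→{q1, q4, q8}, q3→{q1, q9}, q5→{q5}, q6→∅, q7→{q2, q4}, q9→{q5, q9}; now {q1, q2, q4, q5, q8, q9}.
That set has 6 states.

6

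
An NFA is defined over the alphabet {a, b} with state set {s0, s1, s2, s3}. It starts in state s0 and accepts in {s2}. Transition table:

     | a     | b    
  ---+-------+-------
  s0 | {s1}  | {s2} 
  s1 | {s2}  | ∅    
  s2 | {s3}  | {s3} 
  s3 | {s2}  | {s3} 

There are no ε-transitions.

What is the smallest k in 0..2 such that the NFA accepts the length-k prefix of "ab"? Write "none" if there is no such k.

Start in {s0}.
Read 'a': {s0} → {s1}.
Read 'b': {s1} → ∅.
No reachable set along the way intersects F.

none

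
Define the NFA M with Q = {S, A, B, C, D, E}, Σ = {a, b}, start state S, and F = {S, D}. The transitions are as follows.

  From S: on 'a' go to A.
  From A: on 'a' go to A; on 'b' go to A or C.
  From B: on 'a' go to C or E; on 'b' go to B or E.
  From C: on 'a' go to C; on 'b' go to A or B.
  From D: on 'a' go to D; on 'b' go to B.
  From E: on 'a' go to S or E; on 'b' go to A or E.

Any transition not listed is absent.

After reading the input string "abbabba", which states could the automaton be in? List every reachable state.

Start in {S}.
Read 'a': S→{A}; now {A}.
Read 'b': A→{A, C}; now {A, C}.
Read 'b': A→{A, C}, C→{A, B}; now {A, B, C}.
Read 'a': A→{A}, B→{C, E}, C→{C}; now {A, C, E}.
Read 'b': A→{A, C}, C→{A, B}, E→{A, E}; now {A, B, C, E}.
Read 'b': A→{A, C}, B→{B, E}, C→{A, B}, E→{A, E}; now {A, B, C, E}.
Read 'a': A→{A}, B→{C, E}, C→{C}, E→{S, E}; now {S, A, C, E}.

{S, A, C, E}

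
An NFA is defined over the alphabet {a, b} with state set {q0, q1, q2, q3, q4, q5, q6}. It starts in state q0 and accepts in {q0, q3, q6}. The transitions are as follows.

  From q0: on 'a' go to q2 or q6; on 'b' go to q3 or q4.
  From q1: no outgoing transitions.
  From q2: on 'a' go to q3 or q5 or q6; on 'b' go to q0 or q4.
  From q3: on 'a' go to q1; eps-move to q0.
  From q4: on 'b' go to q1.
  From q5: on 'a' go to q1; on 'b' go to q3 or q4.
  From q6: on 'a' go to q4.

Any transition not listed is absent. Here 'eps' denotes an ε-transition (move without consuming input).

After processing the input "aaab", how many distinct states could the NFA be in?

3

Start in {q0}.
Read 'a': {q0} → {q2, q6}.
Read 'a': {q2, q6} → {q0, q3, q4, q5, q6}.
Read 'a': {q0, q3, q4, q5, q6} → {q1, q2, q4, q6}.
Read 'b': {q1, q2, q4, q6} → {q0, q1, q4}.
That set has 3 states.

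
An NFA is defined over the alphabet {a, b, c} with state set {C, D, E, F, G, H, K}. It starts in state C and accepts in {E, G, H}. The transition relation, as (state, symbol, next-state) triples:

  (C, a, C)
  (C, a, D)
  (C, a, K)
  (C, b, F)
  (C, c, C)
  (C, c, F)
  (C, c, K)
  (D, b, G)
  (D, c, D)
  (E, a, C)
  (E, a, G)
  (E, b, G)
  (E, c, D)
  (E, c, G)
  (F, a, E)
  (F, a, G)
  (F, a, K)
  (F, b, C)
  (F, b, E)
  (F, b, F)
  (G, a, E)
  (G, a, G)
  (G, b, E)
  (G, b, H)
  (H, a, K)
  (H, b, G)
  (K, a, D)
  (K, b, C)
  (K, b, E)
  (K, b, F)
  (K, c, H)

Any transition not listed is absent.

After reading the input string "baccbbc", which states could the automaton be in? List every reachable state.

{D, G}

Start in {C}.
Read 'b': {C} → {F}.
Read 'a': {F} → {E, G, K}.
Read 'c': {E, G, K} → {D, G, H}.
Read 'c': {D, G, H} → {D}.
Read 'b': {D} → {G}.
Read 'b': {G} → {E, H}.
Read 'c': {E, H} → {D, G}.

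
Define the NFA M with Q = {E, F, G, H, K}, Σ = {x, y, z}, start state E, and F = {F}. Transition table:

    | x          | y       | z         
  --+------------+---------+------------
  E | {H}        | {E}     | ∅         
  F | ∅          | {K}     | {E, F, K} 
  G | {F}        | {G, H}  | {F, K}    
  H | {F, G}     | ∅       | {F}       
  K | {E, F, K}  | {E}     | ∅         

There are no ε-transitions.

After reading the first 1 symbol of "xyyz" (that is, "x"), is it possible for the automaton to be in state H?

Yes

Start in {E}.
Read 'x': {E} → {H}.
State H is in {H}.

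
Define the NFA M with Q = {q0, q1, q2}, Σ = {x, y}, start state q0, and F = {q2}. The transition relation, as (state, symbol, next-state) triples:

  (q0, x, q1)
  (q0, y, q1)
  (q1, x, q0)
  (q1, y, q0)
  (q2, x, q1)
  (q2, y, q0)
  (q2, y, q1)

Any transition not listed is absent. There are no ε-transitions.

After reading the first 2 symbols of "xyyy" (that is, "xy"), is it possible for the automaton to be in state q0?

Start in {q0}.
Read 'x': {q0} → {q1}.
Read 'y': {q1} → {q0}.
State q0 is in {q0}.

Yes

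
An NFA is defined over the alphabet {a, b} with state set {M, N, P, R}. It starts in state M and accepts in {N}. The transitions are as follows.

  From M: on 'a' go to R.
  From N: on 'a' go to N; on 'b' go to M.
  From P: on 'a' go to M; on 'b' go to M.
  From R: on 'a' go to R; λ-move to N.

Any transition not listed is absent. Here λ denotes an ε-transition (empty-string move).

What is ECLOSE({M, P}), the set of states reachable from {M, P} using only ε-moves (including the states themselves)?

Begin with {M, P}.
No ε-moves leave this set, so the closure equals the set itself.

{M, P}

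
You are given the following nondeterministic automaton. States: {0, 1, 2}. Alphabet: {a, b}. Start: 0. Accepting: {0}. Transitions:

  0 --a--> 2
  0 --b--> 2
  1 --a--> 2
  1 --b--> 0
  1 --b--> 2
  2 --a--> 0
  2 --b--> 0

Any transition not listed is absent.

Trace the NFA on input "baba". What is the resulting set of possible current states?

{0}

Start in {0}.
Read 'b': 0→{2}; now {2}.
Read 'a': 2→{0}; now {0}.
Read 'b': 0→{2}; now {2}.
Read 'a': 2→{0}; now {0}.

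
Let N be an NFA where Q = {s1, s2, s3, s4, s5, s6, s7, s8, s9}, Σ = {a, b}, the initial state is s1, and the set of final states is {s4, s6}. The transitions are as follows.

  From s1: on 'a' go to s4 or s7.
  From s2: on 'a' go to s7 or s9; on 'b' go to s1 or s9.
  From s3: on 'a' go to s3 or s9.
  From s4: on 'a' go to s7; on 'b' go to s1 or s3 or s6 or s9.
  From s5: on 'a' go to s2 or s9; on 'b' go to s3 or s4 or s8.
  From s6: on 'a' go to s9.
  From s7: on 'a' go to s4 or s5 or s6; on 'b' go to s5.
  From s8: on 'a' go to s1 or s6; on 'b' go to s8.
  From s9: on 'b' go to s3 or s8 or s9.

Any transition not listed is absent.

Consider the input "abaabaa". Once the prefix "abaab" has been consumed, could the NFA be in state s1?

Yes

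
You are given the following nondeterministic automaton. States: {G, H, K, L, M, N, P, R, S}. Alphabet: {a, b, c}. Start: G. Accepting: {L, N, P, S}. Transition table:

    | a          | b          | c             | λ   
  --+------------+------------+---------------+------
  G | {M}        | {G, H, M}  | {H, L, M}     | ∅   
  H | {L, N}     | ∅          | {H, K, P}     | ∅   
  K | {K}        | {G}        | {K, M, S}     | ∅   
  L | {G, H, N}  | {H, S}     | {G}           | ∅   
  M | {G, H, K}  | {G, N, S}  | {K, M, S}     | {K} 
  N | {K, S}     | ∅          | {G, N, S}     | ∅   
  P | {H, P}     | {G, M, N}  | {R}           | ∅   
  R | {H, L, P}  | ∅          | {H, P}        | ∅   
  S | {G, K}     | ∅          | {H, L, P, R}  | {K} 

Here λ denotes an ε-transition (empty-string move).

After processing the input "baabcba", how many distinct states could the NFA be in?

7

Start in {G}.
Read 'b': G→{G, H, M}; union {G, H, M}; ε-closure = {G, H, K, M}.
Read 'a': G→{M}, H→{L, N}, K→{K}, M→{G, H, K}; now {G, H, K, L, M, N}.
Read 'a': G→{M}, H→{L, N}, K→{K}, L→{G, H, N}, M→{G, H, K}, N→{K, S}; now {G, H, K, L, M, N, S}.
Read 'b': G→{G, H, M}, H→∅, K→{G}, L→{H, S}, M→{G, N, S}, N→∅, S→∅; union {G, H, M, N, S}; ε-closure = {G, H, K, M, N, S}.
Read 'c': G→{H, L, M}, H→{H, K, P}, K→{K, M, S}, M→{K, M, S}, N→{G, N, S}, S→{H, L, P, R}; now {G, H, K, L, M, N, P, R, S}.
Read 'b': G→{G, H, M}, H→∅, K→{G}, L→{H, S}, M→{G, N, S}, N→∅, P→{G, M, N}, R→∅, S→∅; union {G, H, M, N, S}; ε-closure = {G, H, K, M, N, S}.
Read 'a': G→{M}, H→{L, N}, K→{K}, M→{G, H, K}, N→{K, S}, S→{G, K}; now {G, H, K, L, M, N, S}.
That set has 7 states.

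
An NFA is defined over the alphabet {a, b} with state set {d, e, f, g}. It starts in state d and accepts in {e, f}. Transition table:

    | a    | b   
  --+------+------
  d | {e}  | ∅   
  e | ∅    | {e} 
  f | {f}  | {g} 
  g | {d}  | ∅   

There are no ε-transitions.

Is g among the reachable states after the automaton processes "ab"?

Start in {d}.
Read 'a': d→{e}; now {e}.
Read 'b': e→{e}; now {e}.
State g is not in {e}.

No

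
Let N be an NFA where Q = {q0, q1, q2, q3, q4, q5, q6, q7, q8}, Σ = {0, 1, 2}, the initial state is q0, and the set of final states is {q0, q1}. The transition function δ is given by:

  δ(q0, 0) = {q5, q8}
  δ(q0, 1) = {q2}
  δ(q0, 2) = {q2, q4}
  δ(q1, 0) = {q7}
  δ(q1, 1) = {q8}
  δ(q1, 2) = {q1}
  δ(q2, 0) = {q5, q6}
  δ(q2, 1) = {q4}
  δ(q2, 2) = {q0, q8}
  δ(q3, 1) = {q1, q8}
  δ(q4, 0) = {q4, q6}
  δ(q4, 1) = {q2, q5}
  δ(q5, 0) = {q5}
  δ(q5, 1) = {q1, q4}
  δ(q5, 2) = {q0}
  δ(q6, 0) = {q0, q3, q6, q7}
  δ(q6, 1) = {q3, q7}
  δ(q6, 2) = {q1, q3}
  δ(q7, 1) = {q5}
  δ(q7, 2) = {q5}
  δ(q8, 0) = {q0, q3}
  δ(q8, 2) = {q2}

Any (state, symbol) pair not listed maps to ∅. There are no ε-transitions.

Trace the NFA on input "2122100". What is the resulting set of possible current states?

Start in {q0}.
Read '2': q0→{q2, q4}; now {q2, q4}.
Read '1': q2→{q4}, q4→{q2, q5}; now {q2, q4, q5}.
Read '2': q2→{q0, q8}, q4→∅, q5→{q0}; now {q0, q8}.
Read '2': q0→{q2, q4}, q8→{q2}; now {q2, q4}.
Read '1': q2→{q4}, q4→{q2, q5}; now {q2, q4, q5}.
Read '0': q2→{q5, q6}, q4→{q4, q6}, q5→{q5}; now {q4, q5, q6}.
Read '0': q4→{q4, q6}, q5→{q5}, q6→{q0, q3, q6, q7}; now {q0, q3, q4, q5, q6, q7}.

{q0, q3, q4, q5, q6, q7}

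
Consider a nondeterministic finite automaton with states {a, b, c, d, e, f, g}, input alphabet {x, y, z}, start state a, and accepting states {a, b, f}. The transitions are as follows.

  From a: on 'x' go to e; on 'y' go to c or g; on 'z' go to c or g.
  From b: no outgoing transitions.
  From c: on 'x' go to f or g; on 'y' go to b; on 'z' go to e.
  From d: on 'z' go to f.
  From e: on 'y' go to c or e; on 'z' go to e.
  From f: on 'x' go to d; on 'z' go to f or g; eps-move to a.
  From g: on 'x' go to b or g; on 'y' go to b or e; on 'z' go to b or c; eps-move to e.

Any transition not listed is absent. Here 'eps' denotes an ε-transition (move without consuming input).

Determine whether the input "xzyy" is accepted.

Start in {a}.
Read 'x': {a} → {e}.
Read 'z': {e} → {e}.
Read 'y': {e} → {c, e}.
Read 'y': {c, e} → {b, c, e}.
The final set {b, c, e} contains the accepting state b.

Yes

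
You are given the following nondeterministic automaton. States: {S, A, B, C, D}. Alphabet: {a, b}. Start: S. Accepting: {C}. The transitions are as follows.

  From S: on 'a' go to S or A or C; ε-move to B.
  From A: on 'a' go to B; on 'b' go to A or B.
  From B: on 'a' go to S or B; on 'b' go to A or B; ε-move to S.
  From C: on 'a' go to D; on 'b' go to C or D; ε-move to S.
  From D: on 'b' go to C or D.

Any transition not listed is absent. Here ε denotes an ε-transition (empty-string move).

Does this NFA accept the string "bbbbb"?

No

Start: ε-closure({S}) = {S, B}.
Read 'b': S→∅, B→{A, B}; union {A, B}; ε-closure = {S, A, B}.
Read 'b': S→∅, A→{A, B}, B→{A, B}; union {A, B}; ε-closure = {S, A, B}.
Read 'b': S→∅, A→{A, B}, B→{A, B}; union {A, B}; ε-closure = {S, A, B}.
Read 'b': S→∅, A→{A, B}, B→{A, B}; union {A, B}; ε-closure = {S, A, B}.
Read 'b': S→∅, A→{A, B}, B→{A, B}; union {A, B}; ε-closure = {S, A, B}.
The final set {S, A, B} contains no accepting state.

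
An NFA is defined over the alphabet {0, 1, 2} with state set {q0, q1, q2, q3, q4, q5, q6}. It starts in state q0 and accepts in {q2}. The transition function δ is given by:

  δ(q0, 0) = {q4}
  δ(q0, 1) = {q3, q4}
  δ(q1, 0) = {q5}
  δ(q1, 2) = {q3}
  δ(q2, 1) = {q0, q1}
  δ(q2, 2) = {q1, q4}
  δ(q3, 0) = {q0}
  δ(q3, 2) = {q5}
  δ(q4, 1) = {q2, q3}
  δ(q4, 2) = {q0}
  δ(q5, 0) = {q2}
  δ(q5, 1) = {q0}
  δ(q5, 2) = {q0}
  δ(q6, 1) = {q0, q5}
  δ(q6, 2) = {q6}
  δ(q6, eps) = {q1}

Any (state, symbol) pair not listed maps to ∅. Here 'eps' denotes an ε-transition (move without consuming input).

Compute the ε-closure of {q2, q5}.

{q2, q5}

Begin with {q2, q5}.
No ε-moves leave this set, so the closure equals the set itself.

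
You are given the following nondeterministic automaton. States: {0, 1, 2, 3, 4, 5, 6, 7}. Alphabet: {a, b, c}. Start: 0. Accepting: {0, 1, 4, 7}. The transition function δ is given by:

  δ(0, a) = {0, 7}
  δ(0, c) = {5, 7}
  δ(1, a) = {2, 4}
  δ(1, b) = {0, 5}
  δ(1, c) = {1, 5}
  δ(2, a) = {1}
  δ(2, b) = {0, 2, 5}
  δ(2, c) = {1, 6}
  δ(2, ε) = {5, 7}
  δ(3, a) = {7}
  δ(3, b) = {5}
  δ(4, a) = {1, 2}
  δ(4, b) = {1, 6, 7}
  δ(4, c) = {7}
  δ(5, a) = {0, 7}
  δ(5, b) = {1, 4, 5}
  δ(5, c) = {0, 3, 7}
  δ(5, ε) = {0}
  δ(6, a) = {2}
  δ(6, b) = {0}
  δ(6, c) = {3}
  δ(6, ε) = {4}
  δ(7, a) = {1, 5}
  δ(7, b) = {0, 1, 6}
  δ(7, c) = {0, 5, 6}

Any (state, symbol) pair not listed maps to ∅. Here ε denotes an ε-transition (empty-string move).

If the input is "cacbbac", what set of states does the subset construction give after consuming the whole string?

{0, 1, 3, 4, 5, 6, 7}

Start in {0}.
Read 'c': {0} → {0, 5, 7}.
Read 'a': {0, 5, 7} → {0, 1, 5, 7}.
Read 'c': {0, 1, 5, 7} → {0, 1, 3, 4, 5, 6, 7}.
Read 'b': {0, 1, 3, 4, 5, 6, 7} → {0, 1, 4, 5, 6, 7}.
Read 'b': {0, 1, 4, 5, 6, 7} → {0, 1, 4, 5, 6, 7}.
Read 'a': {0, 1, 4, 5, 6, 7} → {0, 1, 2, 4, 5, 7}.
Read 'c': {0, 1, 2, 4, 5, 7} → {0, 1, 3, 4, 5, 6, 7}.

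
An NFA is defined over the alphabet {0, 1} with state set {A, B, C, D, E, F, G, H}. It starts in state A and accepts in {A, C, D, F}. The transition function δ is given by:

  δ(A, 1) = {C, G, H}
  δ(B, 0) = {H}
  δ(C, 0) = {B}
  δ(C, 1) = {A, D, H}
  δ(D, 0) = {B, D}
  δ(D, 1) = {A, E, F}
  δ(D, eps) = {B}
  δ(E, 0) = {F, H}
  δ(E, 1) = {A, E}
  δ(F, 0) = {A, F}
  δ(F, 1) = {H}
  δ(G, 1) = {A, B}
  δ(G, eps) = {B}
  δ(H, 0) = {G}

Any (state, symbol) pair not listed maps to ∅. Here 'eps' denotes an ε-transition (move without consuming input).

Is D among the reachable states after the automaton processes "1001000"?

No

Start in {A}.
Read '1': A→{C, G, H}; union {C, G, H}; ε-closure = {B, C, G, H}.
Read '0': B→{H}, C→{B}, G→∅, H→{G}; now {B, G, H}.
Read '0': B→{H}, G→∅, H→{G}; union {G, H}; ε-closure = {B, G, H}.
Read '1': B→∅, G→{A, B}, H→∅; now {A, B}.
Read '0': A→∅, B→{H}; now {H}.
Read '0': H→{G}; union {G}; ε-closure = {B, G}.
Read '0': B→{H}, G→∅; now {H}.
State D is not in {H}.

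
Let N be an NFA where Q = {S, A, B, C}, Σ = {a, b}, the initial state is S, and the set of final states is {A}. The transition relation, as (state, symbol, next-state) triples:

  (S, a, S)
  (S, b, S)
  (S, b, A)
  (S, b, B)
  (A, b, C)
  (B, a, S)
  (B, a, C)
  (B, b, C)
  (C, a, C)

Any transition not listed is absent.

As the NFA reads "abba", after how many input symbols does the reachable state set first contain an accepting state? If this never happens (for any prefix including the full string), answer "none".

Start in {S}.
Read 'a': S→{S}; now {S}.
Read 'b': S→{S, A, B}; now {S, A, B}.
None of the earlier sets intersect F, but {S, A, B} does.

2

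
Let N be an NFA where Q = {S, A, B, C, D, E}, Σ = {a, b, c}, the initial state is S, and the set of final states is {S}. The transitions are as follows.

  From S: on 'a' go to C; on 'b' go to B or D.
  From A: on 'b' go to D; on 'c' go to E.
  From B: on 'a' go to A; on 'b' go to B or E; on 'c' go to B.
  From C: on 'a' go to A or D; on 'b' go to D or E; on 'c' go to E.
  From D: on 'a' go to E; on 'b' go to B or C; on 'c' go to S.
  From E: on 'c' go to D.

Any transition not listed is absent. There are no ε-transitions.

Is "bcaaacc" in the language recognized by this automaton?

Start in {S}.
Read 'b': S→{B, D}; now {B, D}.
Read 'c': B→{B}, D→{S}; now {S, B}.
Read 'a': S→{C}, B→{A}; now {A, C}.
Read 'a': A→∅, C→{A, D}; now {A, D}.
Read 'a': A→∅, D→{E}; now {E}.
Read 'c': E→{D}; now {D}.
Read 'c': D→{S}; now {S}.
The final set {S} contains the accepting state S.

Yes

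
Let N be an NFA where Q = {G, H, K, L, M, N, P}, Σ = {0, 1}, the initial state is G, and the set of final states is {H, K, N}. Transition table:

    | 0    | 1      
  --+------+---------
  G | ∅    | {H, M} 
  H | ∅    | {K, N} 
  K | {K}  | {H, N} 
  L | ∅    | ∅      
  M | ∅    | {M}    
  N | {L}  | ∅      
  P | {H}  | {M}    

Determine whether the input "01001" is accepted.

No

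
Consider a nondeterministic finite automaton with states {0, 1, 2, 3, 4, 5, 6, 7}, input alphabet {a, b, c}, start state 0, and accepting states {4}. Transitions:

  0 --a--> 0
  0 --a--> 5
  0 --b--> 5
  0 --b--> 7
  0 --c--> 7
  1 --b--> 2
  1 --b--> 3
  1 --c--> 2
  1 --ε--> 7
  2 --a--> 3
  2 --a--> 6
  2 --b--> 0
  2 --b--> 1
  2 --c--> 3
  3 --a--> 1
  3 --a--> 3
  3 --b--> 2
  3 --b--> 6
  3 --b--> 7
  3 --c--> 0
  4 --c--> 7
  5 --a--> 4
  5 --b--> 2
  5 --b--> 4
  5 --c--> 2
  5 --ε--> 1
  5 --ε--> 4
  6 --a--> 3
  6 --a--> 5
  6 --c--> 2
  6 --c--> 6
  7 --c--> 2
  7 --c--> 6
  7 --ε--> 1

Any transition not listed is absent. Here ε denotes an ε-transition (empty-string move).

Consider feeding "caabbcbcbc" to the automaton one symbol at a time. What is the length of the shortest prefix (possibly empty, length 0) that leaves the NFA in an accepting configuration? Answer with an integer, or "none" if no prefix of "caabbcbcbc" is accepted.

none

Start in {0}.
Read 'c': {0} → {1, 7}.
Read 'a': {1, 7} → ∅.
The set is empty and remains empty for the remaining 8 symbols.
No reachable set along the way intersects F.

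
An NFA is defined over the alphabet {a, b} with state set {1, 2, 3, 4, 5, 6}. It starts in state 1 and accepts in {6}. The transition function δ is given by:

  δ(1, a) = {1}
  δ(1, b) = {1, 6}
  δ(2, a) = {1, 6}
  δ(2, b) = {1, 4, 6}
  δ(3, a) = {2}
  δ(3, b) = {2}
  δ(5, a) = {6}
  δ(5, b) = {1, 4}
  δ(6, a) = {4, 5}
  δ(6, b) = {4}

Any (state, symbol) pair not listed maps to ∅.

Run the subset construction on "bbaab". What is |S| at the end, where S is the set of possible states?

Start in {1}.
Read 'b': {1} → {1, 6}.
Read 'b': {1, 6} → {1, 4, 6}.
Read 'a': {1, 4, 6} → {1, 4, 5}.
Read 'a': {1, 4, 5} → {1, 6}.
Read 'b': {1, 6} → {1, 4, 6}.
That set has 3 states.

3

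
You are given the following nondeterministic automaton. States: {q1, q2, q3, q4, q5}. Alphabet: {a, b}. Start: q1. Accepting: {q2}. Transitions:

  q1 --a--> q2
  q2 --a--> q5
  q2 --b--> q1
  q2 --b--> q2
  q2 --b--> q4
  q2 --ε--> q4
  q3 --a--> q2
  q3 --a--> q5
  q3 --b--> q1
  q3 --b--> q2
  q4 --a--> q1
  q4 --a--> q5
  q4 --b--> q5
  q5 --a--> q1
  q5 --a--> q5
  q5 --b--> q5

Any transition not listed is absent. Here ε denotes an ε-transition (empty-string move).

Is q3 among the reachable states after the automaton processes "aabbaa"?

Start in {q1}.
Read 'a': q1→{q2}; union {q2}; ε-closure = {q2, q4}.
Read 'a': q2→{q5}, q4→{q1, q5}; now {q1, q5}.
Read 'b': q1→∅, q5→{q5}; now {q5}.
Read 'b': q5→{q5}; now {q5}.
Read 'a': q5→{q1, q5}; now {q1, q5}.
Read 'a': q1→{q2}, q5→{q1, q5}; union {q1, q2, q5}; ε-closure = {q1, q2, q4, q5}.
State q3 is not in {q1, q2, q4, q5}.

No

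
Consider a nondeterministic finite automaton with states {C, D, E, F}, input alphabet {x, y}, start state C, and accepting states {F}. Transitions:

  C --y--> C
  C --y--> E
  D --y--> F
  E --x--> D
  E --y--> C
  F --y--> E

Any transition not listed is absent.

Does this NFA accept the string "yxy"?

Yes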